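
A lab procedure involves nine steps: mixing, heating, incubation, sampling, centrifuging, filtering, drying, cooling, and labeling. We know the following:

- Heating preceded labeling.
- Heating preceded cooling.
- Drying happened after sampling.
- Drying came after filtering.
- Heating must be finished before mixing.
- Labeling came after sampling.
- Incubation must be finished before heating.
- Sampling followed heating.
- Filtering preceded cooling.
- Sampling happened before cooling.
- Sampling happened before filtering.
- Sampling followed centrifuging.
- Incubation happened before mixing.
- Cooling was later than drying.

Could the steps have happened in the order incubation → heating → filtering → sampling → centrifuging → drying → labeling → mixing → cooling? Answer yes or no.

The constraints require sampling before filtering, but in the proposed sequence filtering appears ahead of sampling. That one violation is enough.

no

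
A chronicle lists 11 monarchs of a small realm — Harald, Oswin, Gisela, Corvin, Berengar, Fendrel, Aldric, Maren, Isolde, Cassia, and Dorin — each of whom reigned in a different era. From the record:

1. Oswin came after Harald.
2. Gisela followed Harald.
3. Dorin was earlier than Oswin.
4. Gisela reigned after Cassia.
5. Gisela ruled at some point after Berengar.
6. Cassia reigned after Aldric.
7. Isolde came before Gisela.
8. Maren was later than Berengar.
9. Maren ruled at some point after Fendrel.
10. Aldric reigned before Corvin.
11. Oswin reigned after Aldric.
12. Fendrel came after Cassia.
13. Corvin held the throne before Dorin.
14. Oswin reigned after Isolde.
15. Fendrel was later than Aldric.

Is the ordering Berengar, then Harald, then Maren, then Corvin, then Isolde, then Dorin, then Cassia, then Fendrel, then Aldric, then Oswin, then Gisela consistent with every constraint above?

The constraints require Fendrel before Maren, but in the proposed sequence Maren appears ahead of Fendrel. That one violation is enough.

no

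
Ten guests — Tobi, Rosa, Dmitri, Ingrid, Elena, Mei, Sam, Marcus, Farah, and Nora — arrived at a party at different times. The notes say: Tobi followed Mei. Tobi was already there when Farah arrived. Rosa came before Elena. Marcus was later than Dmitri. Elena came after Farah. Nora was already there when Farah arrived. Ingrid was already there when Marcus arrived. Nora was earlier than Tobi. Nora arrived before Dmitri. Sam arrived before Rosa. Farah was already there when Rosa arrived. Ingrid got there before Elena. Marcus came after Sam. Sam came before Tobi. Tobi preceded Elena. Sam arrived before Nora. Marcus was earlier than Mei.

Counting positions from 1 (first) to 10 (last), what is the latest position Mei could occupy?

6

Mei must come before Elena, Farah, Rosa, and Tobi — 4 guests forced after them.
Everything else can be placed before Mei in some valid order, so Mei can sit as late as position 10 − 4 = 6.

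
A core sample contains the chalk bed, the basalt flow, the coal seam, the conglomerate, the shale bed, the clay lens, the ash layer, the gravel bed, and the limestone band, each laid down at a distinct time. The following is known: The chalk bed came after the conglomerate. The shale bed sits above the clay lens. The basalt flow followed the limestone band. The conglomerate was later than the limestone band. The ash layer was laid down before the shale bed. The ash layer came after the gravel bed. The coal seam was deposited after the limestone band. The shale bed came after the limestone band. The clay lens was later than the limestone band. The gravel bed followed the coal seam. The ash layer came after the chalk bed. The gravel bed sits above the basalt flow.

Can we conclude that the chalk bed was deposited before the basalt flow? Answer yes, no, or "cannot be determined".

cannot be determined

No chain of stated constraints runs from the chalk bed to the basalt flow, and none runs from the basalt flow to the chalk bed either.
So the relative order of the chalk bed and the basalt flow is not fixed by the given facts.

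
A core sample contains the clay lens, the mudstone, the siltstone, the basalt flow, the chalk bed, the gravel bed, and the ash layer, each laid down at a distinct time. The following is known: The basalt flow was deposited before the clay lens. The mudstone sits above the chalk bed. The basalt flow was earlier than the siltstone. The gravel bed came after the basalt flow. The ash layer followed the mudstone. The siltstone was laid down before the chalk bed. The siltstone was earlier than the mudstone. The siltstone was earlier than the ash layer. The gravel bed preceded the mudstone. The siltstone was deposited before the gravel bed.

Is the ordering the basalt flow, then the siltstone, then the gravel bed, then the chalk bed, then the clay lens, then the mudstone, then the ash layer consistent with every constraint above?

Check each stated constraint against the proposed order — e.g. the siltstone is ahead of the mudstone; the siltstone is ahead of the ash layer. Every pair is in the required order; nothing is violated.

yes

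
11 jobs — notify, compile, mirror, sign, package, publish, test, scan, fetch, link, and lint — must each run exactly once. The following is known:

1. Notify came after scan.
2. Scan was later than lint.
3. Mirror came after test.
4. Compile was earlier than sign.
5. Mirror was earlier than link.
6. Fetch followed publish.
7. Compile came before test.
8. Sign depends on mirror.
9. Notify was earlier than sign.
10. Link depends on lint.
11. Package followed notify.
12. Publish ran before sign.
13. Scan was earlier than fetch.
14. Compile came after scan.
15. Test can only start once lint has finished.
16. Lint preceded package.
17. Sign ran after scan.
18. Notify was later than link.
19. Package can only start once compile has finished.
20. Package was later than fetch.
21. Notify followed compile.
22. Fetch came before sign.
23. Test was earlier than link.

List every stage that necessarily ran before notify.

compile, link, lint, mirror, scan, test

Directly stated before notify: compile, link, and scan.
Lint reaches notify via lint → link → notify.
Mirror reaches notify via mirror → link → notify.
Test reaches notify via test → link → notify.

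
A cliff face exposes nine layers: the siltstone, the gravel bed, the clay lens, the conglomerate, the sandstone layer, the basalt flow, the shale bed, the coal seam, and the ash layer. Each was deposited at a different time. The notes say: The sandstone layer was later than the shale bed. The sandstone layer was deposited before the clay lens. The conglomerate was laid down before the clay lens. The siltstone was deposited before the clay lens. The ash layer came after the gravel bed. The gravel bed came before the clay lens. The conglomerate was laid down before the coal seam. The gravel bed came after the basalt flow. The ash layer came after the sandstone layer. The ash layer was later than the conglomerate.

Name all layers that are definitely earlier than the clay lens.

the basalt flow, the conglomerate, the gravel bed, the sandstone layer, the shale bed, the siltstone

Directly stated before the clay lens: the conglomerate, the gravel bed, the sandstone layer, and the siltstone.
The basalt flow reaches the clay lens via the basalt flow → the gravel bed → the clay lens.
The shale bed reaches the clay lens via the shale bed → the sandstone layer → the clay lens.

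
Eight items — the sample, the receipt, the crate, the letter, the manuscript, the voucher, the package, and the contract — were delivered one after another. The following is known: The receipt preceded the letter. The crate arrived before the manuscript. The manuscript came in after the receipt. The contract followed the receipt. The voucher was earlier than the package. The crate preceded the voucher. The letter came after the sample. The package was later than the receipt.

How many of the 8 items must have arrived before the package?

3

Directly stated before the package: the receipt and the voucher.
The crate reaches the package via the crate → the voucher → the package.
No chain forces the letter (or any of the others) ahead of the package.
That's the crate, the receipt, and the voucher — 3 in all.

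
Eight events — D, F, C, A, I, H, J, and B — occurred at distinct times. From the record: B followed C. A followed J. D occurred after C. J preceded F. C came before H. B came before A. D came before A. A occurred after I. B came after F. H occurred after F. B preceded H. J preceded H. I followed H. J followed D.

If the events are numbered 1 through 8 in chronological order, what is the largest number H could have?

6

H must come before A and I — 2 events forced after it.
Everything else can be placed before H in some valid order, so H can sit as late as position 8 − 2 = 6.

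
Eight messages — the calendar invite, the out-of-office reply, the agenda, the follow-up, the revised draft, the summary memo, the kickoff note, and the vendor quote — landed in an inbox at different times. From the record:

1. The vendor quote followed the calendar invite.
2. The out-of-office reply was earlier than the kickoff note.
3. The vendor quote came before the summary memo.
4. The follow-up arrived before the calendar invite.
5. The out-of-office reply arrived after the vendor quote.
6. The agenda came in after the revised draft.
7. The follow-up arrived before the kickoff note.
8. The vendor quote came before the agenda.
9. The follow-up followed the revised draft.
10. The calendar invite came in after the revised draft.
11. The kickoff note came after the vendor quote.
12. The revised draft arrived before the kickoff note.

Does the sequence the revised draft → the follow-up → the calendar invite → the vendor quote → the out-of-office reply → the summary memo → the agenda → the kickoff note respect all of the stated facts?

Check each stated constraint against the proposed order — e.g. the revised draft is ahead of the agenda; the revised draft is ahead of the kickoff note. Every pair is in the required order; nothing is violated.

yes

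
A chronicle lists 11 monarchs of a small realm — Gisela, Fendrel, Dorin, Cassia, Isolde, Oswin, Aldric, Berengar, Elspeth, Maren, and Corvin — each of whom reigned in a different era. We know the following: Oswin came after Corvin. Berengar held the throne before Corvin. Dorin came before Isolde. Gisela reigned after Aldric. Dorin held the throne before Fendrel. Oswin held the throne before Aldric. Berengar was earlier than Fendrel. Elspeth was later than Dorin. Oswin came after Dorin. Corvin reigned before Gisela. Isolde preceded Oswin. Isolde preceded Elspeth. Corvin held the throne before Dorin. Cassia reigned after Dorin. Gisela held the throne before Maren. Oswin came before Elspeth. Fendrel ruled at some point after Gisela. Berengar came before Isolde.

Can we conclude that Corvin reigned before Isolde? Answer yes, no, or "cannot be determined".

yes

Chain the constraints: Corvin → Dorin → Isolde. Each link is directly stated, so Corvin comes before Isolde.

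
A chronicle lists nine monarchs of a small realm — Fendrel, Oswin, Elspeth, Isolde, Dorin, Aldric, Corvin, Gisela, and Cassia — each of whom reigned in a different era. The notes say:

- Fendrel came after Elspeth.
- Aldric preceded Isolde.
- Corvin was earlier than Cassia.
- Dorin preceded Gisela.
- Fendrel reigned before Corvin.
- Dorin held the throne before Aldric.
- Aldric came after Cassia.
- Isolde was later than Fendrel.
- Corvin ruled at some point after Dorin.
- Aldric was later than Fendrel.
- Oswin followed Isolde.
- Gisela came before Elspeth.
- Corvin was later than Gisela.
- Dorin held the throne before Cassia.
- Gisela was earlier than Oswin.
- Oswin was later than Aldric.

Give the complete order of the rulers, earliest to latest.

Dorin, Gisela, Elspeth, Fendrel, Corvin, Cassia, Aldric, Isolde, Oswin

The constraints fix every adjacent pair, so only one ordering works:
Dorin → Gisela → Elspeth → Fendrel → Corvin → Cassia → Aldric → Isolde → Oswin.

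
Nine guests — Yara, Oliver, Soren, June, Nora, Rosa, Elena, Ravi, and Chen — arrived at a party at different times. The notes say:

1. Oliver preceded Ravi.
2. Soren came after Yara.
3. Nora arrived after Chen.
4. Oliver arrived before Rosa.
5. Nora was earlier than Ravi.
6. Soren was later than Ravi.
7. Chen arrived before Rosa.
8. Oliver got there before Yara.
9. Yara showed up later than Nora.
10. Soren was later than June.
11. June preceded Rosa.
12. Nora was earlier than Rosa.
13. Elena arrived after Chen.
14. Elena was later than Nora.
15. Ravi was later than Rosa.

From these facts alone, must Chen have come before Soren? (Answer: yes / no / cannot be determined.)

yes

Chain the constraints: Chen → Nora → Yara → Soren. Each link is directly stated, so Chen comes before Soren.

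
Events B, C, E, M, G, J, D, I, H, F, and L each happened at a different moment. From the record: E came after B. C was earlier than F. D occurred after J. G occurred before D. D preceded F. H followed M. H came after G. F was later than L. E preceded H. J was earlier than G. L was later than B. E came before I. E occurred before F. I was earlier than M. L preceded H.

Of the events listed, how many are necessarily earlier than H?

7

Directly stated before H: E, G, L, and M.
B reaches H via B → E → H.
I reaches H via I → M → H.
J reaches H via J → G → H.
No chain forces C (or any of the others) ahead of H.
That's B, E, G, I, J, L, and M — 7 in all.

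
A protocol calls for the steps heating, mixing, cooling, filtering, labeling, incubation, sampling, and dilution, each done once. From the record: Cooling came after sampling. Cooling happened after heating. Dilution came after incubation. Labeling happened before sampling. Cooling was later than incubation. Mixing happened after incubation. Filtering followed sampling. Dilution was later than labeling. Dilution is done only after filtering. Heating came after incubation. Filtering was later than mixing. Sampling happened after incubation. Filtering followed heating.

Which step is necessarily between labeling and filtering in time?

sampling

Tracing the constraints gives labeling → sampling → filtering, so sampling sits after labeling and before filtering.
No other step is forced both after labeling and before filtering.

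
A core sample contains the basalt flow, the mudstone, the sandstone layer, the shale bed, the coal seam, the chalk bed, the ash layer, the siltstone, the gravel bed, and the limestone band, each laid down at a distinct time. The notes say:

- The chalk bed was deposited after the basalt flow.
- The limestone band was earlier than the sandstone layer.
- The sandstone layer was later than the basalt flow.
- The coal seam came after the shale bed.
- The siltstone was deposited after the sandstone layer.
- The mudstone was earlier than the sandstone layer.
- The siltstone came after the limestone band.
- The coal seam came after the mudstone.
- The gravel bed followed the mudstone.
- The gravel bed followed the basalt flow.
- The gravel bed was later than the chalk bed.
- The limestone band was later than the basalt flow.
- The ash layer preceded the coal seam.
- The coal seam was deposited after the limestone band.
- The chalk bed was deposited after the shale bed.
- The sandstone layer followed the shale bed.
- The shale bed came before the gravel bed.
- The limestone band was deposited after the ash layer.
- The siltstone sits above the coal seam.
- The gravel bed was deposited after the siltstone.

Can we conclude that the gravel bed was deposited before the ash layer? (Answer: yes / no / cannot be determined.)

Tracing the constraints gives the ash layer → the limestone band → the siltstone → the gravel bed, so the ash layer must come before the gravel bed.
That means the gravel bed cannot be before the ash layer.

no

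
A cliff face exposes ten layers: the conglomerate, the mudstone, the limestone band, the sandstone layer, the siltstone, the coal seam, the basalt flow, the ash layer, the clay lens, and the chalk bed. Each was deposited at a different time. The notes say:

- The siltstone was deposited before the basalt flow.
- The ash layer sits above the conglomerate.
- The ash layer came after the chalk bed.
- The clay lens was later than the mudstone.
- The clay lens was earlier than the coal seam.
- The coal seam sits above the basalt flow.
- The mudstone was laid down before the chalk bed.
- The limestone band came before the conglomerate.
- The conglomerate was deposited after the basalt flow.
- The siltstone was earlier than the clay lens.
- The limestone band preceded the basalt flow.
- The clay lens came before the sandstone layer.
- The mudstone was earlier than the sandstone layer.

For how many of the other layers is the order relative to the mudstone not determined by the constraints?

4

Forced after the mudstone: the ash layer, the chalk bed, the clay lens, the coal seam, and the sandstone layer.
That leaves the basalt flow, the conglomerate, the limestone band, and the siltstone with no forced order relative to the mudstone — 4.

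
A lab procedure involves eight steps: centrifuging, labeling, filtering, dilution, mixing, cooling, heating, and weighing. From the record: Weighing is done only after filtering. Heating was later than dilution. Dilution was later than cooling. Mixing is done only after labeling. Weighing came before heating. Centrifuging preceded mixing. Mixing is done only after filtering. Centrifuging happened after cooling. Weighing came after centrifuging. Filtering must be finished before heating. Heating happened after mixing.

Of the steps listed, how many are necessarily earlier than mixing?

Directly stated before mixing: centrifuging, filtering, and labeling.
Cooling reaches mixing via cooling → centrifuging → mixing.
No chain forces dilution (or any of the others) ahead of mixing.
That's centrifuging, cooling, filtering, and labeling — 4 in all.

4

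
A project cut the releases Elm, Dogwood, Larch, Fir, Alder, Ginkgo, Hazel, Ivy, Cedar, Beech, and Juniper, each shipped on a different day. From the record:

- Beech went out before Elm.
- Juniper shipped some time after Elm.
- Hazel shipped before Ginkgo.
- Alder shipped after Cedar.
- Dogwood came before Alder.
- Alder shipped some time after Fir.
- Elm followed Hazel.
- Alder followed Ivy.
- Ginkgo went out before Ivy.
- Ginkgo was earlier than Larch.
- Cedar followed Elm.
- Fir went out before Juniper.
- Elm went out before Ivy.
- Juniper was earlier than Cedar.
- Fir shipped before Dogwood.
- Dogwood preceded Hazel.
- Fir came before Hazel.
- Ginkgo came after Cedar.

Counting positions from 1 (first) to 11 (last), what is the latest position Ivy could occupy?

10

Ivy must come before Alder — 1 release forced after it.
Everything else can be placed before Ivy in some valid order, so Ivy can sit as late as position 11 − 1 = 10.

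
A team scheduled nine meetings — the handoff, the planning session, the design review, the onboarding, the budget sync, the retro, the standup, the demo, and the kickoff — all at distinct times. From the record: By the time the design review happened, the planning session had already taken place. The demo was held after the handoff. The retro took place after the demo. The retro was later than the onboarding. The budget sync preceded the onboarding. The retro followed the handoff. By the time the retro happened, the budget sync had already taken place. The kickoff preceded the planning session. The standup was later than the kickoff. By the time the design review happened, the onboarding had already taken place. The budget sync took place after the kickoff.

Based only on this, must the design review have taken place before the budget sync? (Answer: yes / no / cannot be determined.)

Tracing the constraints gives the budget sync → the onboarding → the design review, so the budget sync must come before the design review.
That means the design review cannot be before the budget sync.

no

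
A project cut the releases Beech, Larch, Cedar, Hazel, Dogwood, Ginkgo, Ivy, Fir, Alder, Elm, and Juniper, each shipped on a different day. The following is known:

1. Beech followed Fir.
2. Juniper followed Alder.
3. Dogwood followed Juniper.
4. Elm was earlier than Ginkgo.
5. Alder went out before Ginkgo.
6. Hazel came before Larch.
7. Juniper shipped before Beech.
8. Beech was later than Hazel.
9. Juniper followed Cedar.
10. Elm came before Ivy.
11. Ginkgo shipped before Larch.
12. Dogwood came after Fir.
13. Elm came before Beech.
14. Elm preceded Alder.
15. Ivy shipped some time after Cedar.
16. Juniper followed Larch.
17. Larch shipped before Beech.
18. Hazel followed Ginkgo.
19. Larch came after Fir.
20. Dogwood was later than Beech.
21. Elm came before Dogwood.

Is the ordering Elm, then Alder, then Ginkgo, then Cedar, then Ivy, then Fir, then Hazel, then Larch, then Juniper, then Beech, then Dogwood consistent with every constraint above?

yes

Check each stated constraint against the proposed order — e.g. Elm is ahead of Beech; Elm is ahead of Dogwood. Every pair is in the required order; nothing is violated.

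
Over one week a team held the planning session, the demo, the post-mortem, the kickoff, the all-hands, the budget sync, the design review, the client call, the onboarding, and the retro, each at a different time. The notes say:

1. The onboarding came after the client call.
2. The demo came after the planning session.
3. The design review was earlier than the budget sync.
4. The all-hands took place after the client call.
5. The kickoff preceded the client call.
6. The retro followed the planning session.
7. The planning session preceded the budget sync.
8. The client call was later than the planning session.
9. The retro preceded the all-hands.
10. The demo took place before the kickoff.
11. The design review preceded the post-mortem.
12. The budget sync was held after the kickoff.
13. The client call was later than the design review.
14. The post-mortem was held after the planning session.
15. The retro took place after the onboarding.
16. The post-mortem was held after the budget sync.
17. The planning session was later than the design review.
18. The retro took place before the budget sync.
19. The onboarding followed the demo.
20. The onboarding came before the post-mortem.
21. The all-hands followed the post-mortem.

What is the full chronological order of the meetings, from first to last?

the design review, the planning session, the demo, the kickoff, the client call, the onboarding, the retro, the budget sync, the post-mortem, the all-hands

The constraints fix every adjacent pair, so only one ordering works:
the design review → the planning session → the demo → the kickoff → the client call → the onboarding → the retro → the budget sync → the post-mortem → the all-hands.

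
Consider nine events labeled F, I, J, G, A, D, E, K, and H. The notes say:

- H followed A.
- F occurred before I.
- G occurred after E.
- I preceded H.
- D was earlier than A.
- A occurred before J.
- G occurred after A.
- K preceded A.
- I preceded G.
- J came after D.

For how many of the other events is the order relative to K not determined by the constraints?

4

Forced after K: A, G, H, and J.
That leaves D, E, F, and I with no forced order relative to K — 4.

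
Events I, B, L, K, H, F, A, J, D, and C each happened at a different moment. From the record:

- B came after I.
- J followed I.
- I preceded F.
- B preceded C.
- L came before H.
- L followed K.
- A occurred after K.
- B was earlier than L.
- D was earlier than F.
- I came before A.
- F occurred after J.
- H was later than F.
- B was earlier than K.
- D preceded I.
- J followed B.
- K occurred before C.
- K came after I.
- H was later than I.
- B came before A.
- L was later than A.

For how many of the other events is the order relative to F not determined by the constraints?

4

Forced before F: B, D, I, and J; forced after F: H.
That leaves A, C, K, and L with no forced order relative to F — 4.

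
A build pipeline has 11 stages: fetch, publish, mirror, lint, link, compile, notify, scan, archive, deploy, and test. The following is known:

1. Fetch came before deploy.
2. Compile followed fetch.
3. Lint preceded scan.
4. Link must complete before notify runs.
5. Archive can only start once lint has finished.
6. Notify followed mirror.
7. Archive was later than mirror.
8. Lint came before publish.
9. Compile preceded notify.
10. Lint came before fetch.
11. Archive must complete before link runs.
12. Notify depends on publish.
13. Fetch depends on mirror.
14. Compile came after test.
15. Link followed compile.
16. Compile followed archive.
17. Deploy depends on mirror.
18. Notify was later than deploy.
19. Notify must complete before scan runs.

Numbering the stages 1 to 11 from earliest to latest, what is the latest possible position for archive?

7

Archive must come before compile, link, notify, and scan — 4 stages forced after it.
Everything else can be placed before archive in some valid order, so archive can sit as late as position 11 − 4 = 7.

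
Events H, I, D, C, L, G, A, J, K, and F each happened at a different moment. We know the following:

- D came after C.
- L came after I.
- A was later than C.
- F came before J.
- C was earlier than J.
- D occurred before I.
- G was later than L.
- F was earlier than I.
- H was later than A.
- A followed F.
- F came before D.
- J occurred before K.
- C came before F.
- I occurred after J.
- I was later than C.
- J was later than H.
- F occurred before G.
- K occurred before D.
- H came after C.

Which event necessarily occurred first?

C has a chain of constraints placing it before every other event, so C must be first.

C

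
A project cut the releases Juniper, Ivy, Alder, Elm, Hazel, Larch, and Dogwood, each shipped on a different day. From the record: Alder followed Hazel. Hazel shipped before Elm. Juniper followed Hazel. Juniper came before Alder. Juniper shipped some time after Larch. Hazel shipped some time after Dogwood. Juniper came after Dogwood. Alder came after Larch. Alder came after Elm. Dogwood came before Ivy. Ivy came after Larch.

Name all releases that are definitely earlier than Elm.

Directly stated before Elm: Hazel.
Dogwood reaches Elm via Dogwood → Hazel → Elm.

Dogwood, Hazel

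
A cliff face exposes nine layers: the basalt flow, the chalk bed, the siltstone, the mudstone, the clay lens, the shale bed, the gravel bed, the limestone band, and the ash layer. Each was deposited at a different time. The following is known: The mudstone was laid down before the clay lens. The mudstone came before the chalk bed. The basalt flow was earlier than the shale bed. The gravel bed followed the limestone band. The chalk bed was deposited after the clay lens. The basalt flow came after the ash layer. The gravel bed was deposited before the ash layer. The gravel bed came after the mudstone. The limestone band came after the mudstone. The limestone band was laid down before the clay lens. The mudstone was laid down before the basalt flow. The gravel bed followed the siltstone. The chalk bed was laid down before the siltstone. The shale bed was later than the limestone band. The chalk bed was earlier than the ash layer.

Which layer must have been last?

the shale bed

Every other layer has a chain of constraints placing it before the shale bed, so the shale bed is last.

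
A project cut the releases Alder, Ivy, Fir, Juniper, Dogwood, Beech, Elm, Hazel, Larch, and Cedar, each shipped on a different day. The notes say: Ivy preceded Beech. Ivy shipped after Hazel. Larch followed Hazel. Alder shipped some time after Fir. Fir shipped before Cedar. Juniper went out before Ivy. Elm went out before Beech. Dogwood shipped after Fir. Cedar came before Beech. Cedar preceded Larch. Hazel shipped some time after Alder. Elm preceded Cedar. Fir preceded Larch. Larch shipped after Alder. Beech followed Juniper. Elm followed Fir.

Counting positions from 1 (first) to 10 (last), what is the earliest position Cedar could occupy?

Elm and Fir must both come before Cedar — 2 forced predecessors.
Nothing else is forced ahead of Cedar, so its earliest slot is position 2 + 1 = 3.

3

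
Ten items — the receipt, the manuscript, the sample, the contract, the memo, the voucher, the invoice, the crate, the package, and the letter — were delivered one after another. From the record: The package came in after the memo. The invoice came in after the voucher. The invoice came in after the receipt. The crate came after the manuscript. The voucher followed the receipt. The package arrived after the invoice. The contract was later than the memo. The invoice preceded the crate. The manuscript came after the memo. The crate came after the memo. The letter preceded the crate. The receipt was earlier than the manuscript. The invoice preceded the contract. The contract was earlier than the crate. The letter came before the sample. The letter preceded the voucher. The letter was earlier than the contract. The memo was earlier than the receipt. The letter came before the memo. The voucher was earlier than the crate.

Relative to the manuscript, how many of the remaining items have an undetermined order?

5

Forced before the manuscript: the letter, the memo, and the receipt; forced after the manuscript: the crate.
That leaves the contract, the invoice, the package, the sample, and the voucher with no forced order relative to the manuscript — 5.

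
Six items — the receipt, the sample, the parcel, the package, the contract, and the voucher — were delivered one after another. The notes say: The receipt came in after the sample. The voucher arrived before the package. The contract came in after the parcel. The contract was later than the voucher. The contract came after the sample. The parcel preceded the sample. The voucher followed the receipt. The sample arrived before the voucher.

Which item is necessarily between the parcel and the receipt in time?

the sample

Tracing the constraints gives the parcel → the sample → the receipt, so the sample sits after the parcel and before the receipt.
No other item is forced both after the parcel and before the receipt.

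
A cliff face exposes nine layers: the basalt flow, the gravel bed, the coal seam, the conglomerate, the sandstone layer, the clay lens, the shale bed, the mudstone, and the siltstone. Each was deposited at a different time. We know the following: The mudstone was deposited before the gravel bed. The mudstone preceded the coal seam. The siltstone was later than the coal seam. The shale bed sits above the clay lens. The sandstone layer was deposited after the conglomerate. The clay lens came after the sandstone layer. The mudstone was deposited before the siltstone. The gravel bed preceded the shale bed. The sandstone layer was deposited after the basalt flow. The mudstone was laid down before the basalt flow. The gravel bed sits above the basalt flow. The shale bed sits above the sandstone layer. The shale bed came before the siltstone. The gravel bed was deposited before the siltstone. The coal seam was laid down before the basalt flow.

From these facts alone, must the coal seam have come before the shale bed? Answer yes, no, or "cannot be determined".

yes

Chain the constraints: the coal seam → the basalt flow → the sandstone layer → the shale bed. Each link is directly stated, so the coal seam comes before the shale bed.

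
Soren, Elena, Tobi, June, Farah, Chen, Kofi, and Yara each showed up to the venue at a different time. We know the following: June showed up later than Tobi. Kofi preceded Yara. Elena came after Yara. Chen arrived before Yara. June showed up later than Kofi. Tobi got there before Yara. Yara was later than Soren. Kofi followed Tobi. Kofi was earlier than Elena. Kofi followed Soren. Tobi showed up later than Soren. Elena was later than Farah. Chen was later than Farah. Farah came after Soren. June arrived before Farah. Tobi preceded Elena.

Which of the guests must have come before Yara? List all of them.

Directly stated before Yara: Chen, Kofi, Soren, and Tobi.
Farah reaches Yara via Farah → Chen → Yara.
June reaches Yara via June → Farah → Chen → Yara.
No chain forces Elena ahead of Yara.

Chen, Farah, June, Kofi, Soren, Tobi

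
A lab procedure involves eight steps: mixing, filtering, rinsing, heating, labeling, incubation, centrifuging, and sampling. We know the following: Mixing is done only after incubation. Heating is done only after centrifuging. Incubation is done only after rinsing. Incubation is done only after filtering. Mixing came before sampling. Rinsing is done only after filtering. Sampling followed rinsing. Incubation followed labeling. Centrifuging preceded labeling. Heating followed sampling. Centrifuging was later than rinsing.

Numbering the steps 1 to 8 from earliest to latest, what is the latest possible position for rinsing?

Rinsing must come before centrifuging, heating, incubation, labeling, mixing, and sampling — 6 steps forced after it.
Everything else can be placed before rinsing in some valid order, so rinsing can sit as late as position 8 − 6 = 2.

2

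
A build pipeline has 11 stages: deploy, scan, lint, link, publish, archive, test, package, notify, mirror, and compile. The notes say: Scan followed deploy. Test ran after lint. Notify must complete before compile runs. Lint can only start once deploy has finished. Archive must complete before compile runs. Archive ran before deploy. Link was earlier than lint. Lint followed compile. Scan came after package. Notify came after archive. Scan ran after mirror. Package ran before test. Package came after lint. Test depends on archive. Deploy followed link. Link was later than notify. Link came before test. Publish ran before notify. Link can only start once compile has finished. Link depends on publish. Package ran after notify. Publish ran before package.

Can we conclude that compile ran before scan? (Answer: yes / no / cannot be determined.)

Chain the constraints: compile → lint → package → scan. Each link is directly stated, so compile comes before scan.

yes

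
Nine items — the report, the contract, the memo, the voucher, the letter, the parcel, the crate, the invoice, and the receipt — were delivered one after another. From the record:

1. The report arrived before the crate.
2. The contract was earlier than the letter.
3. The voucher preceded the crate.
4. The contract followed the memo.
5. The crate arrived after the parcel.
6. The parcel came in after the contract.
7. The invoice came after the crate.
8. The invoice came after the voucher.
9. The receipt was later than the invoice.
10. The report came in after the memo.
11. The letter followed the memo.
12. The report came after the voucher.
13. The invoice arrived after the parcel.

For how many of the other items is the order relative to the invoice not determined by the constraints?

Forced before the invoice: the contract, the crate, the memo, the parcel, the report, and the voucher; forced after the invoice: the receipt.
That leaves the letter with no forced order relative to the invoice — 1.

1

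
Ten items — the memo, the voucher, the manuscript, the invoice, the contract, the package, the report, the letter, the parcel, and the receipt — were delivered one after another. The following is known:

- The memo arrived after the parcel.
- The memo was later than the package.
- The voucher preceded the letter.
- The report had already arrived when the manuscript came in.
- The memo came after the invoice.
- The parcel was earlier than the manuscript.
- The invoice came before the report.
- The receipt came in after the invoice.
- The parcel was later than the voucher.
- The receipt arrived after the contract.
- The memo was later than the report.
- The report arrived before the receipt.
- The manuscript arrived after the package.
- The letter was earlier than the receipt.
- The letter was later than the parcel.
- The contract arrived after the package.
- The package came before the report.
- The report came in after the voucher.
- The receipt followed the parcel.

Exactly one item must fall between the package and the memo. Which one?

Tracing the constraints gives the package → the report → the memo, so the report sits after the package and before the memo.
No other item is forced both after the package and before the memo.

the report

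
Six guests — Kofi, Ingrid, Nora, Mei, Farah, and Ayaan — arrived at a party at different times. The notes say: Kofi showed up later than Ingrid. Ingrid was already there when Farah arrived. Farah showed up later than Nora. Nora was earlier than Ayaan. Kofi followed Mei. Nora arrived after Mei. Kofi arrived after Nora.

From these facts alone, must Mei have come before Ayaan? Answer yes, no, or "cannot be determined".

Chain the constraints: Mei → Nora → Ayaan. Each link is directly stated, so Mei comes before Ayaan.

yes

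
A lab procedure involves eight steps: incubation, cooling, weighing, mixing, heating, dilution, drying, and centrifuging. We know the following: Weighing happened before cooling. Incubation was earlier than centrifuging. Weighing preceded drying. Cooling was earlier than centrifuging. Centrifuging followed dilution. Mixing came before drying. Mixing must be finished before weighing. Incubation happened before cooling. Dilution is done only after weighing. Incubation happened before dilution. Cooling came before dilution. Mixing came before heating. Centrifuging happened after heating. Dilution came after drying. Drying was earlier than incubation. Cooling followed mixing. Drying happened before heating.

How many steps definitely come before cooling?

4

Directly stated before cooling: incubation, mixing, and weighing.
Drying reaches cooling via drying → incubation → cooling.
That's drying, incubation, mixing, and weighing — 4 in all.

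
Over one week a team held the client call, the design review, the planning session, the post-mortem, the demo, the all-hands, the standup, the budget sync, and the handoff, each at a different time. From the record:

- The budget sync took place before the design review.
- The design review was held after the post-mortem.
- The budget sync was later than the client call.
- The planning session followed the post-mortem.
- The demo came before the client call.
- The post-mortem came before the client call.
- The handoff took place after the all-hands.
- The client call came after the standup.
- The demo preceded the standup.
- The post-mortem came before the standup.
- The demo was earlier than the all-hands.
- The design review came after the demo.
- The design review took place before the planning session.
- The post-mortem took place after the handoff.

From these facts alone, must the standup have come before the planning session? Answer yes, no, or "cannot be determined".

yes

Chain the constraints: the standup → the client call → the budget sync → the design review → the planning session. Each link is directly stated, so the standup comes before the planning session.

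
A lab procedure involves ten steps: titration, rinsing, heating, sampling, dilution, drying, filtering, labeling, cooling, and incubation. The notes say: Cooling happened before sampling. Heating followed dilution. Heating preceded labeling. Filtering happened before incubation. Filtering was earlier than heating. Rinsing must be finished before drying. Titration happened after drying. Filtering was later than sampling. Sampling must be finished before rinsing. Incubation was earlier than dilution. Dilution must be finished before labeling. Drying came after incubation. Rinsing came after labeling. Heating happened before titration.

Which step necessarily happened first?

Cooling has a chain of constraints placing it before every other step, so cooling must be first.

cooling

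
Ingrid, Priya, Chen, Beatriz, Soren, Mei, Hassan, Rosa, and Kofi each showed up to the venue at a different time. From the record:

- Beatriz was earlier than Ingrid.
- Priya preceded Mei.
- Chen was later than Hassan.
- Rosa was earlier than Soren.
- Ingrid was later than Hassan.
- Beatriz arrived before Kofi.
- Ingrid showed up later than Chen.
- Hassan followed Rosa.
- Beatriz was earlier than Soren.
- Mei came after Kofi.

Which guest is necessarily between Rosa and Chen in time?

Tracing the constraints gives Rosa → Hassan → Chen, so Hassan sits after Rosa and before Chen.
No other guest is forced both after Rosa and before Chen.

Hassan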